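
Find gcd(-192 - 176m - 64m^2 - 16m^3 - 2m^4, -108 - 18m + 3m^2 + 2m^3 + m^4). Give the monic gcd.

Euclidean algorithm in ℚ[m]:
  -2m^4 - 16m^3 - 64m^2 - 176m - 192 = (-2)(m^4 + 2m^3 + 3m^2 - 18m - 108) + (-12m^3 - 58m^2 - 212m - 408)
  m^4 + 2m^3 + 3m^2 - 18m - 108 = (-(1/12)m + 17/72)(-12m^3 - 58m^2 - 212m - 408) + (-(35/36)m^2 - (35/18)m - 35/3)
  -12m^3 - 58m^2 - 212m - 408 = ((432/35)m + 1224/35)(-(35/36)m^2 - (35/18)m - 35/3) + (0)
Last nonzero remainder: -(35/36)m^2 - (35/18)m - 35/3. Dividing through by -35/36 gives the monic gcd m^2 + 2m + 12.

12 + 2m + m^2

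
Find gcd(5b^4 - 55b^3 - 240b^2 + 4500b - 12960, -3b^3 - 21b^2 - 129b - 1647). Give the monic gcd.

b + 9

Euclidean algorithm in ℚ[b]:
  5b^4 - 55b^3 - 240b^2 + 4500b - 12960 = (-(5/3)b + 30)(-3b^3 - 21b^2 - 129b - 1647) + (175b^2 + 5625b + 36450)
  -3b^3 - 21b^2 - 129b - 1647 = (-(3/175)b + 528/1225)(175b^2 + 5625b + 36450) + (-(94503/49)b - 850527/49)
  175b^2 + 5625b + 36450 = (-(8575/94503)b - 66150/31501)(-(94503/49)b - 850527/49) + (0)
Last nonzero remainder: -(94503/49)b - 850527/49. Dividing through by -94503/49 gives the monic gcd b + 9.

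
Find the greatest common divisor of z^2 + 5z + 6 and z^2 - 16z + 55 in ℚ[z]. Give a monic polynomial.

Euclidean algorithm in ℚ[z]:
  z^2 + 5z + 6 = (z^2 - 16z + 55) + (21z - 49)
  z^2 - 16z + 55 = ((1/21)z - 41/63)(21z - 49) + (208/9)
  21z - 49 = ((189/208)z - 441/208)(208/9) + (0)
The last nonzero remainder is the constant 208/9, so the polynomials are coprime and gcd = 1.

1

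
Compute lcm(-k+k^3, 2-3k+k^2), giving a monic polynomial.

2k-k^2-2k^3+k^4

Apply the Euclidean algorithm:
  k^3-k = (k+3)(k^2-3k+2) + (6k-6)
  k^2-3k+2 = ((1/6)k-1/3)(6k-6) + (0)
Last nonzero remainder: 6k-6. Dividing through by 6 gives the monic gcd k-1.
Then lcm(f, g) = f·g / gcd(f, g); expanding and making the result monic gives the answer.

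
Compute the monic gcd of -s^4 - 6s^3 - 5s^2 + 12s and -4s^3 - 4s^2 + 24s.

s^2 + 3s

Repeated division with remainder:
  -s^4 - 6s^3 - 5s^2 + 12s = ((1/4)s + 5/4)(-4s^3 - 4s^2 + 24s) + (-6s^2 - 18s)
  -4s^3 - 4s^2 + 24s = ((2/3)s - 4/3)(-6s^2 - 18s) + (0)
Last nonzero remainder: -6s^2 - 18s. Dividing through by -6 gives the monic gcd s^2 + 3s.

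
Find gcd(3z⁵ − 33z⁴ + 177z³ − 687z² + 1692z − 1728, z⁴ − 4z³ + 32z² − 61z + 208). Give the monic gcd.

z² − z + 16

Apply the Euclidean algorithm:
  3z⁵ − 33z⁴ + 177z³ − 687z² + 1692z − 1728 = (3z − 21)(z⁴ − 4z³ + 32z² − 61z + 208) + (−3z³ + 168z² − 213z + 2640)
  z⁴ − 4z³ + 32z² − 61z + 208 = (−(1/3)z − 52/3)(−3z³ + 168z² − 213z + 2640) + (2873z² − 2873z + 45968)
  −3z³ + 168z² − 213z + 2640 = (−(3/2873)z + 165/2873)(2873z² − 2873z + 45968) + (0)
Last nonzero remainder: 2873z² − 2873z + 45968. Dividing through by 2873 gives the monic gcd z² − z + 16.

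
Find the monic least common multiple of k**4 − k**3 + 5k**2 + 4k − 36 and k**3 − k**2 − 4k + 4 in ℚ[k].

k**5 − 2k**4 + 6k**3 − k**2 − 40k + 36

Euclidean algorithm in ℚ[k]:
  k**4 − k**3 + 5k**2 + 4k − 36 = (k)(k**3 − k**2 − 4k + 4) + (9k**2 − 36)
  k**3 − k**2 − 4k + 4 = ((1/9)k − 1/9)(9k**2 − 36) + (0)
Last nonzero remainder: 9k**2 − 36. Dividing through by 9 gives the monic gcd k**2 − 4.
Then lcm(f, g) = f·g / gcd(f, g); expanding and making the result monic gives the answer.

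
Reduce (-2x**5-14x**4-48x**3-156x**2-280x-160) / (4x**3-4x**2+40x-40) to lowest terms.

(-x**3-7x**2-14x-8)/(2x-2)

Repeated division with remainder:
  -2x**5-14x**4-48x**3-156x**2-280x-160 = (-(1/2)x**2-4x-11)(4x**3-4x**2+40x-40) + (-60x**2-600)
  4x**3-4x**2+40x-40 = (-(1/15)x+1/15)(-60x**2-600) + (0)
Last nonzero remainder: -60x**2-600. Dividing through by -60 gives the monic gcd x**2+10.
Cancel x**2+10 from numerator and denominator to get the reduced form.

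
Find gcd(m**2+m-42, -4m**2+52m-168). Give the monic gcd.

m-6

Repeated division with remainder:
  m**2+m-42 = (-1/4)(-4m**2+52m-168) + (14m-84)
  -4m**2+52m-168 = (-(2/7)m+2)(14m-84) + (0)
Last nonzero remainder: 14m-84. Dividing through by 14 gives the monic gcd m-6.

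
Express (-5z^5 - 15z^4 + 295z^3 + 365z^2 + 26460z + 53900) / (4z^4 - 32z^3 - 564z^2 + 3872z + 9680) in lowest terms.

Euclidean algorithm in ℚ[z]:
  -5z^5 - 15z^4 + 295z^3 + 365z^2 + 26460z + 53900 = (-(5/4)z - 55/4)(4z^4 - 32z^3 - 564z^2 + 3872z + 9680) + (-850z^3 - 2550z^2 + 91800z + 187000)
  4z^4 - 32z^3 - 564z^2 + 3872z + 9680 = (-(2/425)z + 22/425)(-850z^3 - 2550z^2 + 91800z + 187000) + (0)
Last nonzero remainder: -850z^3 - 2550z^2 + 91800z + 187000. Dividing through by -850 gives the monic gcd z^3 + 3z^2 - 108z - 220.
Cancel z^3 + 3z^2 - 108z - 220 from numerator and denominator to get the reduced form.

(-5z^2 - 245)/(4z - 44)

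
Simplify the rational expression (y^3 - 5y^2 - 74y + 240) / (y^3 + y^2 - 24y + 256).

By polynomial division,
  y^3 - 5y^2 - 74y + 240 = (y^3 + y^2 - 24y + 256) + (-6y^2 - 50y - 16)
  y^3 + y^2 - 24y + 256 = (-(1/6)y + 11/9)(-6y^2 - 50y - 16) + ((310/9)y + 2480/9)
  -6y^2 - 50y - 16 = (-(27/155)y - 9/155)((310/9)y + 2480/9) + (0)
Last nonzero remainder: (310/9)y + 2480/9. Dividing through by 310/9 gives the monic gcd y + 8.
Cancel y + 8 from numerator and denominator to get the reduced form.

(y^2 - 13y + 30)/(y^2 - 7y + 32)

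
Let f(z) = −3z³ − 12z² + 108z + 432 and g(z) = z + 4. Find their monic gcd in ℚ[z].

By polynomial division,
  −3z³ − 12z² + 108z + 432 = (−3z² + 108)(z + 4) + (0)
The last nonzero remainder z + 4 is already monic.

z + 4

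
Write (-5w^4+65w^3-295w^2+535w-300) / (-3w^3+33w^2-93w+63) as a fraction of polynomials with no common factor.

By polynomial division,
  -5w^4+65w^3-295w^2+535w-300 = ((5/3)w-10/3)(-3w^3+33w^2-93w+63) + (-30w^2+120w-90)
  -3w^3+33w^2-93w+63 = ((1/10)w-7/10)(-30w^2+120w-90) + (0)
Last nonzero remainder: -30w^2+120w-90. Dividing through by -30 gives the monic gcd w^2-4w+3.
Cancel w^2-4w+3 from numerator and denominator to get the reduced form.

(5w^2-45w+100)/(3w-21)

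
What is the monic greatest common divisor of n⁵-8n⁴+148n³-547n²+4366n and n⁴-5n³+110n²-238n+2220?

n²-3n+74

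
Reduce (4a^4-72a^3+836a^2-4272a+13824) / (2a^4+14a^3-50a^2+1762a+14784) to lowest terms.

Euclidean algorithm in ℚ[a]:
  4a^4-72a^3+836a^2-4272a+13824 = (2)(2a^4+14a^3-50a^2+1762a+14784) + (-100a^3+936a^2-7796a-15744)
  2a^4+14a^3-50a^2+1762a+14784 = (-(1/50)a-409/1250)(-100a^3+936a^2-7796a-15744) + ((62712/625)a^2-(689832/625)a+6020352/625)
  -100a^3+936a^2-7796a-15744 = (-(15625/15678)a-25625/15678)((62712/625)a^2-(689832/625)a+6020352/625) + (0)
Last nonzero remainder: (62712/625)a^2-(689832/625)a+6020352/625. Dividing through by 62712/625 gives the monic gcd a^2-11a+96.
Cancel a^2-11a+96 from numerator and denominator to get the reduced form.

(2a^2-14a+72)/(a^2+18a+77)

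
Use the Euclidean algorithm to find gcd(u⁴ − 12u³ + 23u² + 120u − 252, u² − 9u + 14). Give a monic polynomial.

Repeated division with remainder:
  u⁴ − 12u³ + 23u² + 120u − 252 = (u² − 3u − 18)(u² − 9u + 14) + (0)
The last nonzero remainder u² − 9u + 14 is already monic.

u² − 9u + 14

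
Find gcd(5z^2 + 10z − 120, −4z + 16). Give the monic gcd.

Apply the Euclidean algorithm:
  5z^2 + 10z − 120 = (−(5/4)z − 15/2)(−4z + 16) + (0)
Last nonzero remainder: −4z + 16. Dividing through by −4 gives the monic gcd z − 4.

z − 4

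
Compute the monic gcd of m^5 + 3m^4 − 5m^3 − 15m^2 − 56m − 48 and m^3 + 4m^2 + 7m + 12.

Euclidean algorithm in ℚ[m]:
  m^5 + 3m^4 − 5m^3 − 15m^2 − 56m − 48 = (m^2 − m − 8)(m^3 + 4m^2 + 7m + 12) + (12m^2 + 12m + 48)
  m^3 + 4m^2 + 7m + 12 = ((1/12)m + 1/4)(12m^2 + 12m + 48) + (0)
Last nonzero remainder: 12m^2 + 12m + 48. Dividing through by 12 gives the monic gcd m^2 + m + 4.

m^2 + m + 4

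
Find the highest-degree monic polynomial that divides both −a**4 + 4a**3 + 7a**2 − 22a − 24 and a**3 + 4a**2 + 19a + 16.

a + 1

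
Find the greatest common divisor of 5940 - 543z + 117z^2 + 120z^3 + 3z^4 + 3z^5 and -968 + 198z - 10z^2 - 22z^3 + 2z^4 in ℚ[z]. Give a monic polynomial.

44 - 5z + z^3

By polynomial division,
  3z^5 + 3z^4 + 120z^3 + 117z^2 - 543z + 5940 = ((3/2)z + 18)(2z^4 - 22z^3 - 10z^2 + 198z - 968) + (531z^3 - 2655z + 23364)
  2z^4 - 22z^3 - 10z^2 + 198z - 968 = ((2/531)z - 22/531)(531z^3 - 2655z + 23364) + (0)
Last nonzero remainder: 531z^3 - 2655z + 23364. Dividing through by 531 gives the monic gcd z^3 - 5z + 44.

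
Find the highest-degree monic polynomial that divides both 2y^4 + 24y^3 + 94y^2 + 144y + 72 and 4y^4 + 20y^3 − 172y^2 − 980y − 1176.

y^2 + 5y + 6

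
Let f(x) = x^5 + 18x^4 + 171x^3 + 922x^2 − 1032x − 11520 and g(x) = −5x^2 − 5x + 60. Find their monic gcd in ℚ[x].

Euclidean algorithm in ℚ[x]:
  x^5 + 18x^4 + 171x^3 + 922x^2 − 1032x − 11520 = (−(1/5)x^3 − (17/5)x^2 − (166/5)x − 192)(−5x^2 − 5x + 60) + (0)
Last nonzero remainder: −5x^2 − 5x + 60. Dividing through by −5 gives the monic gcd x^2 + x − 12.

x^2 + x − 12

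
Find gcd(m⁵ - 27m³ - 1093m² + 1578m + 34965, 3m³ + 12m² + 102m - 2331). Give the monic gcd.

Euclidean algorithm in ℚ[m]:
  m⁵ - 27m³ - 1093m² + 1578m + 34965 = ((1/3)m² - (4/3)m - 15)(3m³ + 12m² + 102m - 2331) + (0)
Last nonzero remainder: 3m³ + 12m² + 102m - 2331. Dividing through by 3 gives the monic gcd m³ + 4m² + 34m - 777.

m³ + 4m² + 34m - 777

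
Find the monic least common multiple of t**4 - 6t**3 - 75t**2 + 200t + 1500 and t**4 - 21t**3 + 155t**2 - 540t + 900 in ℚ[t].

t**6 - 11t**5 - 30t**4 + 485t**3 - 625t**2 - 4500t + 22500

Apply the Euclidean algorithm:
  t**4 - 6t**3 - 75t**2 + 200t + 1500 = (t**4 - 21t**3 + 155t**2 - 540t + 900) + (15t**3 - 230t**2 + 740t + 600)
  t**4 - 21t**3 + 155t**2 - 540t + 900 = ((1/15)t - 17/45)(15t**3 - 230t**2 + 740t + 600) + ((169/9)t**2 - (2704/9)t + 3380/3)
  15t**3 - 230t**2 + 740t + 600 = ((135/169)t + 90/169)((169/9)t**2 - (2704/9)t + 3380/3) + (0)
Last nonzero remainder: (169/9)t**2 - (2704/9)t + 3380/3. Dividing through by 169/9 gives the monic gcd t**2 - 16t + 60.
Then lcm(f, g) = f·g / gcd(f, g); expanding and making the result monic gives the answer.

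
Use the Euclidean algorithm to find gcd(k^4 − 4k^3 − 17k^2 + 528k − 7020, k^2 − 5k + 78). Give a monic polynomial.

k^2 − 5k + 78

Euclidean algorithm in ℚ[k]:
  k^4 − 4k^3 − 17k^2 + 528k − 7020 = (k^2 + k − 90)(k^2 − 5k + 78) + (0)
The last nonzero remainder k^2 − 5k + 78 is already monic.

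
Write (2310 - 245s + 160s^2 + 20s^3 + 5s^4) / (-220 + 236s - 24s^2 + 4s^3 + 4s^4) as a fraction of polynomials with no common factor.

Repeated division with remainder:
  5s^4 + 20s^3 + 160s^2 - 245s + 2310 = (5/4)(4s^4 + 4s^3 - 24s^2 + 236s - 220) + (15s^3 + 190s^2 - 540s + 2585)
  4s^4 + 4s^3 - 24s^2 + 236s - 220 = ((4/15)s - 28/9)(15s^3 + 190s^2 - 540s + 2585) + ((6400/9)s^2 - (6400/3)s + 70400/9)
  15s^3 + 190s^2 - 540s + 2585 = ((27/1280)s + 423/1280)((6400/9)s^2 - (6400/3)s + 70400/9) + (0)
Last nonzero remainder: (6400/9)s^2 - (6400/3)s + 70400/9. Dividing through by 6400/9 gives the monic gcd s^2 - 3s + 11.
Cancel s^2 - 3s + 11 from numerator and denominator to get the reduced form.

(210 + 35s + 5s^2)/(-20 + 16s + 4s^2)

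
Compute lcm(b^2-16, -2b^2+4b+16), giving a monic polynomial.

b^3+2b^2-16b-32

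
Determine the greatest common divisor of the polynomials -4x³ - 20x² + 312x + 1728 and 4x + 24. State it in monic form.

Euclidean algorithm in ℚ[x]:
  -4x³ - 20x² + 312x + 1728 = (-x² + x + 72)(4x + 24) + (0)
Last nonzero remainder: 4x + 24. Dividing through by 4 gives the monic gcd x + 6.

x + 6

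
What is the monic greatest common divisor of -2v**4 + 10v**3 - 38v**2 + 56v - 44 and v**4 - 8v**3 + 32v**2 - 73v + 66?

v**2 - 3v + 11

By polynomial division,
  -2v**4 + 10v**3 - 38v**2 + 56v - 44 = (-2)(v**4 - 8v**3 + 32v**2 - 73v + 66) + (-6v**3 + 26v**2 - 90v + 88)
  v**4 - 8v**3 + 32v**2 - 73v + 66 = (-(1/6)v + 11/18)(-6v**3 + 26v**2 - 90v + 88) + ((10/9)v**2 - (10/3)v + 110/9)
  -6v**3 + 26v**2 - 90v + 88 = (-(27/5)v + 36/5)((10/9)v**2 - (10/3)v + 110/9) + (0)
Last nonzero remainder: (10/9)v**2 - (10/3)v + 110/9. Dividing through by 10/9 gives the monic gcd v**2 - 3v + 11.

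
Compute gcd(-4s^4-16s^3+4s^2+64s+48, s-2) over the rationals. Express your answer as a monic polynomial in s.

s-2

Apply the Euclidean algorithm:
  -4s^4-16s^3+4s^2+64s+48 = (-4s^3-24s^2-44s-24)(s-2) + (0)
The last nonzero remainder s-2 is already monic.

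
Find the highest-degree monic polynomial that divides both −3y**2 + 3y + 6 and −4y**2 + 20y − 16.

1

Repeated division with remainder:
  −3y**2 + 3y + 6 = (3/4)(−4y**2 + 20y − 16) + (−12y + 18)
  −4y**2 + 20y − 16 = ((1/3)y − 7/6)(−12y + 18) + (5)
  −12y + 18 = (−(12/5)y + 18/5)(5) + (0)
The last nonzero remainder is the constant 5, so the polynomials are coprime and gcd = 1.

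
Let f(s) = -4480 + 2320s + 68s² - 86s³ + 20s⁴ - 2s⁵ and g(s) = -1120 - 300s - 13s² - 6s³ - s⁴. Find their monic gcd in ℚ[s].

160 + 20s - s² + s³

By polynomial division,
  -2s⁵ + 20s⁴ - 86s³ + 68s² + 2320s - 4480 = (2s - 32)(-s⁴ - 6s³ - 13s² - 300s - 1120) + (-252s³ + 252s² - 5040s - 40320)
  -s⁴ - 6s³ - 13s² - 300s - 1120 = ((1/252)s + 1/36)(-252s³ + 252s² - 5040s - 40320) + (0)
Last nonzero remainder: -252s³ + 252s² - 5040s - 40320. Dividing through by -252 gives the monic gcd s³ - s² + 20s + 160.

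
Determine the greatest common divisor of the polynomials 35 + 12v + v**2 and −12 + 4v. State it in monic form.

1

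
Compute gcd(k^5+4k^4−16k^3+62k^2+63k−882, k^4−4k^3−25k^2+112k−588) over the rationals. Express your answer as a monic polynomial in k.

k^2−3k+14

Repeated division with remainder:
  k^5+4k^4−16k^3+62k^2+63k−882 = (k+8)(k^4−4k^3−25k^2+112k−588) + (41k^3+150k^2−245k+3822)
  k^4−4k^3−25k^2+112k−588 = ((1/41)k−314/1681)(41k^3+150k^2−245k+3822) + ((15120/1681)k^2−(45360/1681)k+211680/1681)
  41k^3+150k^2−245k+3822 = ((68921/15120)k+21853/720)((15120/1681)k^2−(45360/1681)k+211680/1681) + (0)
Last nonzero remainder: (15120/1681)k^2−(45360/1681)k+211680/1681. Dividing through by 15120/1681 gives the monic gcd k^2−3k+14.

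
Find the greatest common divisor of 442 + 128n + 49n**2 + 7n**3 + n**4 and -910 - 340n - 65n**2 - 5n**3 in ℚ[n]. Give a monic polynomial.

26 + 6n + n**2

Apply the Euclidean algorithm:
  n**4 + 7n**3 + 49n**2 + 128n + 442 = (-(1/5)n + 6/5)(-5n**3 - 65n**2 - 340n - 910) + (59n**2 + 354n + 1534)
  -5n**3 - 65n**2 - 340n - 910 = (-(5/59)n - 35/59)(59n**2 + 354n + 1534) + (0)
Last nonzero remainder: 59n**2 + 354n + 1534. Dividing through by 59 gives the monic gcd n**2 + 6n + 26.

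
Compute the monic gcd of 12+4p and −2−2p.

1

Apply the Euclidean algorithm:
  4p+12 = (−2)(−2p−2) + (8)
  −2p−2 = (−(1/4)p−1/4)(8) + (0)
The last nonzero remainder is the constant 8, so the polynomials are coprime and gcd = 1.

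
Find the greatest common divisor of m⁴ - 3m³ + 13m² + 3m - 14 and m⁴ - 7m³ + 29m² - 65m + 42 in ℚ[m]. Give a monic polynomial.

By polynomial division,
  m⁴ - 3m³ + 13m² + 3m - 14 = (m⁴ - 7m³ + 29m² - 65m + 42) + (4m³ - 16m² + 68m - 56)
  m⁴ - 7m³ + 29m² - 65m + 42 = ((1/4)m - 3/4)(4m³ - 16m² + 68m - 56) + (0)
Last nonzero remainder: 4m³ - 16m² + 68m - 56. Dividing through by 4 gives the monic gcd m³ - 4m² + 17m - 14.

m³ - 4m² + 17m - 14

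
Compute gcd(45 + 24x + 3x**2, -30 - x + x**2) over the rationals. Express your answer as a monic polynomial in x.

Euclidean algorithm in ℚ[x]:
  3x**2 + 24x + 45 = (3)(x**2 - x - 30) + (27x + 135)
  x**2 - x - 30 = ((1/27)x - 2/9)(27x + 135) + (0)
Last nonzero remainder: 27x + 135. Dividing through by 27 gives the monic gcd x + 5.

5 + x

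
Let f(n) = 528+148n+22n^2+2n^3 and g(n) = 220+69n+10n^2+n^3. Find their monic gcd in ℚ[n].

By polynomial division,
  2n^3+22n^2+148n+528 = (2)(n^3+10n^2+69n+220) + (2n^2+10n+88)
  n^3+10n^2+69n+220 = ((1/2)n+5/2)(2n^2+10n+88) + (0)
Last nonzero remainder: 2n^2+10n+88. Dividing through by 2 gives the monic gcd n^2+5n+44.

44+5n+n^2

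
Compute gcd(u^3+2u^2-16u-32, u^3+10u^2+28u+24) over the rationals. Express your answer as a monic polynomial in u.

u+2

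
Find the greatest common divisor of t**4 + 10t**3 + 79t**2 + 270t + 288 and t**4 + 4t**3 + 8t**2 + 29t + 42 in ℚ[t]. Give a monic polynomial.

t**2 + 5t + 6

Euclidean algorithm in ℚ[t]:
  t**4 + 10t**3 + 79t**2 + 270t + 288 = (t**4 + 4t**3 + 8t**2 + 29t + 42) + (6t**3 + 71t**2 + 241t + 246)
  t**4 + 4t**3 + 8t**2 + 29t + 42 = ((1/6)t - 47/36)(6t**3 + 71t**2 + 241t + 246) + ((2179/36)t**2 + (10895/36)t + 2179/6)
  6t**3 + 71t**2 + 241t + 246 = ((216/2179)t + 1476/2179)((2179/36)t**2 + (10895/36)t + 2179/6) + (0)
Last nonzero remainder: (2179/36)t**2 + (10895/36)t + 2179/6. Dividing through by 2179/36 gives the monic gcd t**2 + 5t + 6.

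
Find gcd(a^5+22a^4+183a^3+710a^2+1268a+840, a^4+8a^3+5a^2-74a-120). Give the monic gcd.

a^2+7a+10

Apply the Euclidean algorithm:
  a^5+22a^4+183a^3+710a^2+1268a+840 = (a+14)(a^4+8a^3+5a^2-74a-120) + (66a^3+714a^2+2424a+2520)
  a^4+8a^3+5a^2-74a-120 = ((1/66)a-31/726)(66a^3+714a^2+2424a+2520) + (-(150/121)a^2-(1050/121)a-1500/121)
  66a^3+714a^2+2424a+2520 = (-(1331/25)a-5082/25)(-(150/121)a^2-(1050/121)a-1500/121) + (0)
Last nonzero remainder: -(150/121)a^2-(1050/121)a-1500/121. Dividing through by -150/121 gives the monic gcd a^2+7a+10.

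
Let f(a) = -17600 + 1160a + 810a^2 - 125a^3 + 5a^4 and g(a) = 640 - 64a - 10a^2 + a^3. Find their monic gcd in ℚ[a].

Euclidean algorithm in ℚ[a]:
  5a^4 - 125a^3 + 810a^2 + 1160a - 17600 = (5a - 75)(a^3 - 10a^2 - 64a + 640) + (380a^2 - 6840a + 30400)
  a^3 - 10a^2 - 64a + 640 = ((1/380)a + 2/95)(380a^2 - 6840a + 30400) + (0)
Last nonzero remainder: 380a^2 - 6840a + 30400. Dividing through by 380 gives the monic gcd a^2 - 18a + 80.

80 - 18a + a^2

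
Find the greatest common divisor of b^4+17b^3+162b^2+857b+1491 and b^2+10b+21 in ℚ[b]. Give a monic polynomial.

b^2+10b+21

By polynomial division,
  b^4+17b^3+162b^2+857b+1491 = (b^2+7b+71)(b^2+10b+21) + (0)
The last nonzero remainder b^2+10b+21 is already monic.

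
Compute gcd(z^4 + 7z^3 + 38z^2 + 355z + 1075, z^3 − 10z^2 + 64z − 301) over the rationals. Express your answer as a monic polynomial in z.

z^2 − 3z + 43

Apply the Euclidean algorithm:
  z^4 + 7z^3 + 38z^2 + 355z + 1075 = (z + 17)(z^3 − 10z^2 + 64z − 301) + (144z^2 − 432z + 6192)
  z^3 − 10z^2 + 64z − 301 = ((1/144)z − 7/144)(144z^2 − 432z + 6192) + (0)
Last nonzero remainder: 144z^2 − 432z + 6192. Dividing through by 144 gives the monic gcd z^2 − 3z + 43.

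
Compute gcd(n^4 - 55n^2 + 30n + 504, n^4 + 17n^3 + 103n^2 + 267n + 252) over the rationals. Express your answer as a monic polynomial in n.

n^2 + 10n + 21

By polynomial division,
  n^4 - 55n^2 + 30n + 504 = (n^4 + 17n^3 + 103n^2 + 267n + 252) + (-17n^3 - 158n^2 - 237n + 252)
  n^4 + 17n^3 + 103n^2 + 267n + 252 = (-(1/17)n - 131/289)(-17n^3 - 158n^2 - 237n + 252) + ((5040/289)n^2 + (50400/289)n + 105840/289)
  -17n^3 - 158n^2 - 237n + 252 = (-(4913/5040)n + 289/420)((5040/289)n^2 + (50400/289)n + 105840/289) + (0)
Last nonzero remainder: (5040/289)n^2 + (50400/289)n + 105840/289. Dividing through by 5040/289 gives the monic gcd n^2 + 10n + 21.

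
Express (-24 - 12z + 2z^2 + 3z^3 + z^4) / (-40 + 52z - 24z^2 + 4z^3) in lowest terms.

By polynomial division,
  z^4 + 3z^3 + 2z^2 - 12z - 24 = ((1/4)z + 9/4)(4z^3 - 24z^2 + 52z - 40) + (43z^2 - 119z + 66)
  4z^3 - 24z^2 + 52z - 40 = ((4/43)z - 556/1849)(43z^2 - 119z + 66) + ((18632/1849)z - 37264/1849)
  43z^2 - 119z + 66 = ((79507/18632)z - 61017/18632)((18632/1849)z - 37264/1849) + (0)
Last nonzero remainder: (18632/1849)z - 37264/1849. Dividing through by 18632/1849 gives the monic gcd z - 2.
Cancel z - 2 from numerator and denominator to get the reduced form.

(12 + 12z + 5z^2 + z^3)/(20 - 16z + 4z^2)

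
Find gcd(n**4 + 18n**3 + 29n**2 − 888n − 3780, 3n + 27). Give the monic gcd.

n + 9

By polynomial division,
  n**4 + 18n**3 + 29n**2 − 888n − 3780 = ((1/3)n**3 + 3n**2 − (52/3)n − 140)(3n + 27) + (0)
Last nonzero remainder: 3n + 27. Dividing through by 3 gives the monic gcd n + 9.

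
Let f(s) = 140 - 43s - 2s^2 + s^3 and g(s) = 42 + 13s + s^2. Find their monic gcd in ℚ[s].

7 + s

Apply the Euclidean algorithm:
  s^3 - 2s^2 - 43s + 140 = (s - 15)(s^2 + 13s + 42) + (110s + 770)
  s^2 + 13s + 42 = ((1/110)s + 3/55)(110s + 770) + (0)
Last nonzero remainder: 110s + 770. Dividing through by 110 gives the monic gcd s + 7.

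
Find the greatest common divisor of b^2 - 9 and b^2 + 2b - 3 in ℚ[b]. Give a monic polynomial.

b + 3

By polynomial division,
  b^2 - 9 = (b^2 + 2b - 3) + (-2b - 6)
  b^2 + 2b - 3 = (-(1/2)b + 1/2)(-2b - 6) + (0)
Last nonzero remainder: -2b - 6. Dividing through by -2 gives the monic gcd b + 3.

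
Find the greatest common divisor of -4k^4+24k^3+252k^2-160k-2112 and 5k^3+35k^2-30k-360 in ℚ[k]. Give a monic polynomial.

k^2+k-12

By polynomial division,
  -4k^4+24k^3+252k^2-160k-2112 = (-(4/5)k+52/5)(5k^3+35k^2-30k-360) + (-136k^2-136k+1632)
  5k^3+35k^2-30k-360 = (-(5/136)k-15/68)(-136k^2-136k+1632) + (0)
Last nonzero remainder: -136k^2-136k+1632. Dividing through by -136 gives the monic gcd k^2+k-12.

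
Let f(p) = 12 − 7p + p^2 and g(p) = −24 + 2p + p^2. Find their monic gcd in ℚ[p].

−4 + p

By polynomial division,
  p^2 − 7p + 12 = (p^2 + 2p − 24) + (−9p + 36)
  p^2 + 2p − 24 = (−(1/9)p − 2/3)(−9p + 36) + (0)
Last nonzero remainder: −9p + 36. Dividing through by −9 gives the monic gcd p − 4.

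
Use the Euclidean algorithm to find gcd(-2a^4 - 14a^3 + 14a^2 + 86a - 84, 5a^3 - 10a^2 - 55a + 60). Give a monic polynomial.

a^2 + 2a - 3

Apply the Euclidean algorithm:
  -2a^4 - 14a^3 + 14a^2 + 86a - 84 = (-(2/5)a - 18/5)(5a^3 - 10a^2 - 55a + 60) + (-44a^2 - 88a + 132)
  5a^3 - 10a^2 - 55a + 60 = (-(5/44)a + 5/11)(-44a^2 - 88a + 132) + (0)
Last nonzero remainder: -44a^2 - 88a + 132. Dividing through by -44 gives the monic gcd a^2 + 2a - 3.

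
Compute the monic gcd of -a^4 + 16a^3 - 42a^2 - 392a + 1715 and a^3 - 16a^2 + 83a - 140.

a - 7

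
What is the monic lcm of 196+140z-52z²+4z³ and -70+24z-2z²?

By polynomial division,
  4z³-52z²+140z+196 = (-2z+2)(-2z²+24z-70) + (-48z+336)
  -2z²+24z-70 = ((1/24)z-5/24)(-48z+336) + (0)
Last nonzero remainder: -48z+336. Dividing through by -48 gives the monic gcd z-7.
Then lcm(f, g) = f·g / gcd(f, g); expanding and making the result monic gives the answer.

-245-126z+100z²-18z³+z⁴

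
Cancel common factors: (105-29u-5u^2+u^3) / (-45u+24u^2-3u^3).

(35+2u-u^2)/(-15u+3u^2)

Apply the Euclidean algorithm:
  u^3-5u^2-29u+105 = (-1/3)(-3u^3+24u^2-45u) + (3u^2-44u+105)
  -3u^3+24u^2-45u = (-u-20/3)(3u^2-44u+105) + (-(700/3)u+700)
  3u^2-44u+105 = (-(9/700)u+3/20)(-(700/3)u+700) + (0)
Last nonzero remainder: -(700/3)u+700. Dividing through by -700/3 gives the monic gcd u-3.
Cancel u-3 from numerator and denominator to get the reduced form.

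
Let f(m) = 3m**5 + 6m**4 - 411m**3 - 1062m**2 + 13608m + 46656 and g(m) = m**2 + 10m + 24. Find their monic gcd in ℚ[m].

Apply the Euclidean algorithm:
  3m**5 + 6m**4 - 411m**3 - 1062m**2 + 13608m + 46656 = (3m**3 - 24m**2 - 243m + 1944)(m**2 + 10m + 24) + (0)
The last nonzero remainder m**2 + 10m + 24 is already monic.

m**2 + 10m + 24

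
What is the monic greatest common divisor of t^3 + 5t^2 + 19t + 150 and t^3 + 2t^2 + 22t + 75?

Euclidean algorithm in ℚ[t]:
  t^3 + 5t^2 + 19t + 150 = (t^3 + 2t^2 + 22t + 75) + (3t^2 - 3t + 75)
  t^3 + 2t^2 + 22t + 75 = ((1/3)t + 1)(3t^2 - 3t + 75) + (0)
Last nonzero remainder: 3t^2 - 3t + 75. Dividing through by 3 gives the monic gcd t^2 - t + 25.

t^2 - t + 25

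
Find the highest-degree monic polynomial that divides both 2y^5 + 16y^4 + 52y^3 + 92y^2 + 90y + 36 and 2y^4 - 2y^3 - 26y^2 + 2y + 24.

Apply the Euclidean algorithm:
  2y^5 + 16y^4 + 52y^3 + 92y^2 + 90y + 36 = (y + 9)(2y^4 - 2y^3 - 26y^2 + 2y + 24) + (96y^3 + 324y^2 + 48y - 180)
  2y^4 - 2y^3 - 26y^2 + 2y + 24 = ((1/48)y - 35/384)(96y^3 + 324y^2 + 48y - 180) + ((81/32)y^2 + (81/8)y + 243/32)
  96y^3 + 324y^2 + 48y - 180 = ((1024/27)y - 640/27)((81/32)y^2 + (81/8)y + 243/32) + (0)
Last nonzero remainder: (81/32)y^2 + (81/8)y + 243/32. Dividing through by 81/32 gives the monic gcd y^2 + 4y + 3.

y^2 + 4y + 3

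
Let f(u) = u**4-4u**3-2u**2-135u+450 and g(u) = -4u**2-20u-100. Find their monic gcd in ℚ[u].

Euclidean algorithm in ℚ[u]:
  u**4-4u**3-2u**2-135u+450 = (-(1/4)u**2+(9/4)u-9/2)(-4u**2-20u-100) + (0)
Last nonzero remainder: -4u**2-20u-100. Dividing through by -4 gives the monic gcd u**2+5u+25.

u**2+5u+25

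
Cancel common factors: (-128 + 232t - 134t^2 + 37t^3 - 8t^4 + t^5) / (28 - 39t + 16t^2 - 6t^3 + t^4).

Repeated division with remainder:
  t^5 - 8t^4 + 37t^3 - 134t^2 + 232t - 128 = (t - 2)(t^4 - 6t^3 + 16t^2 - 39t + 28) + (9t^3 - 63t^2 + 126t - 72)
  t^4 - 6t^3 + 16t^2 - 39t + 28 = ((1/9)t + 1/9)(9t^3 - 63t^2 + 126t - 72) + (9t^2 - 45t + 36)
  9t^3 - 63t^2 + 126t - 72 = (t - 2)(9t^2 - 45t + 36) + (0)
Last nonzero remainder: 9t^2 - 45t + 36. Dividing through by 9 gives the monic gcd t^2 - 5t + 4.
Cancel t^2 - 5t + 4 from numerator and denominator to get the reduced form.

(-32 + 18t - 3t^2 + t^3)/(7 - t + t^2)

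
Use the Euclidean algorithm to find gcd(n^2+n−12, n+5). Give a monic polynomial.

1

Apply the Euclidean algorithm:
  n^2+n−12 = (n−4)(n+5) + (8)
  n+5 = ((1/8)n+5/8)(8) + (0)
The last nonzero remainder is the constant 8, so the polynomials are coprime and gcd = 1.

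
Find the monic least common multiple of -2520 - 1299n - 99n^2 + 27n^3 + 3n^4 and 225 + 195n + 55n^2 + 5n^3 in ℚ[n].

-2520 - 2139n - 532n^2 - 6n^3 + 12n^4 + n^5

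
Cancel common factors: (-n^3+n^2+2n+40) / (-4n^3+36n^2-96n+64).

(n^2+3n+10)/(4n^2-20n+16)

Euclidean algorithm in ℚ[n]:
  -n^3+n^2+2n+40 = (1/4)(-4n^3+36n^2-96n+64) + (-8n^2+26n+24)
  -4n^3+36n^2-96n+64 = ((1/2)n-23/8)(-8n^2+26n+24) + (-(133/4)n+133)
  -8n^2+26n+24 = ((32/133)n+24/133)(-(133/4)n+133) + (0)
Last nonzero remainder: -(133/4)n+133. Dividing through by -133/4 gives the monic gcd n-4.
Cancel n-4 from numerator and denominator to get the reduced form.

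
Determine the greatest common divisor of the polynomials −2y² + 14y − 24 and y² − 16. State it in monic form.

y − 4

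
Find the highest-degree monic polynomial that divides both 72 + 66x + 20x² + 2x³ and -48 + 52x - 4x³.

4 + x

Apply the Euclidean algorithm:
  2x³ + 20x² + 66x + 72 = (-1/2)(-4x³ + 52x - 48) + (20x² + 92x + 48)
  -4x³ + 52x - 48 = (-(1/5)x + 23/25)(20x² + 92x + 48) + (-(576/25)x - 2304/25)
  20x² + 92x + 48 = (-(125/144)x - 25/48)(-(576/25)x - 2304/25) + (0)
Last nonzero remainder: -(576/25)x - 2304/25. Dividing through by -576/25 gives the monic gcd x + 4.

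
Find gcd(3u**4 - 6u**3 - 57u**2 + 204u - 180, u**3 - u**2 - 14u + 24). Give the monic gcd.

u**2 - 5u + 6

By polynomial division,
  3u**4 - 6u**3 - 57u**2 + 204u - 180 = (3u - 3)(u**3 - u**2 - 14u + 24) + (-18u**2 + 90u - 108)
  u**3 - u**2 - 14u + 24 = (-(1/18)u - 2/9)(-18u**2 + 90u - 108) + (0)
Last nonzero remainder: -18u**2 + 90u - 108. Dividing through by -18 gives the monic gcd u**2 - 5u + 6.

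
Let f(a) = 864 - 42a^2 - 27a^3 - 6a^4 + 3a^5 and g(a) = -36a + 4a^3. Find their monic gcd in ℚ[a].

-9 + a^2

Apply the Euclidean algorithm:
  3a^5 - 6a^4 - 27a^3 - 42a^2 + 864 = ((3/4)a^2 - (3/2)a)(4a^3 - 36a) + (-96a^2 + 864)
  4a^3 - 36a = (-(1/24)a)(-96a^2 + 864) + (0)
Last nonzero remainder: -96a^2 + 864. Dividing through by -96 gives the monic gcd a^2 - 9.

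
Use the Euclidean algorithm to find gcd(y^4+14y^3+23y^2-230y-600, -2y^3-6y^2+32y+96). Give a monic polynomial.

y^2-y-12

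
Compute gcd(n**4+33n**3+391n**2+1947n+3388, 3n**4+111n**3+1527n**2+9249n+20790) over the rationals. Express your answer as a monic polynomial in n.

n**2+18n+77

Euclidean algorithm in ℚ[n]:
  n**4+33n**3+391n**2+1947n+3388 = (1/3)(3n**4+111n**3+1527n**2+9249n+20790) + (-4n**3-118n**2-1136n-3542)
  3n**4+111n**3+1527n**2+9249n+20790 = (-(3/4)n-45/8)(-4n**3-118n**2-1136n-3542) + ((45/4)n**2+(405/2)n+3465/4)
  -4n**3-118n**2-1136n-3542 = (-(16/45)n-184/45)((45/4)n**2+(405/2)n+3465/4) + (0)
Last nonzero remainder: (45/4)n**2+(405/2)n+3465/4. Dividing through by 45/4 gives the monic gcd n**2+18n+77.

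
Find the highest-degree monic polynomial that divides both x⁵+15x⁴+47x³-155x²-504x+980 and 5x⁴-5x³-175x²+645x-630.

Apply the Euclidean algorithm:
  x⁵+15x⁴+47x³-155x²-504x+980 = ((1/5)x+16/5)(5x⁴-5x³-175x²+645x-630) + (98x³+276x²-2442x+2996)
  5x⁴-5x³-175x²+645x-630 = ((5/98)x-935/4802)(98x³+276x²-2442x+2996) + ((8000/2401)x²+(40000/2401)x-16000/343)
  98x³+276x²-2442x+2996 = ((117649/4000)x-256907/4000)((8000/2401)x²+(40000/2401)x-16000/343) + (0)
Last nonzero remainder: (8000/2401)x²+(40000/2401)x-16000/343. Dividing through by 8000/2401 gives the monic gcd x²+5x-14.

x²+5x-14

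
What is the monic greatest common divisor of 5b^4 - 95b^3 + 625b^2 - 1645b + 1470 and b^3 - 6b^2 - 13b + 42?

By polynomial division,
  5b^4 - 95b^3 + 625b^2 - 1645b + 1470 = (5b - 65)(b^3 - 6b^2 - 13b + 42) + (300b^2 - 2700b + 4200)
  b^3 - 6b^2 - 13b + 42 = ((1/300)b + 1/100)(300b^2 - 2700b + 4200) + (0)
Last nonzero remainder: 300b^2 - 2700b + 4200. Dividing through by 300 gives the monic gcd b^2 - 9b + 14.

b^2 - 9b + 14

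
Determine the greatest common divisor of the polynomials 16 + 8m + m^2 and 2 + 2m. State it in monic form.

1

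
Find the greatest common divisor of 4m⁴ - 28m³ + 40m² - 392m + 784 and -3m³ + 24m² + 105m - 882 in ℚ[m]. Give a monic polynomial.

m - 7

By polynomial division,
  4m⁴ - 28m³ + 40m² - 392m + 784 = (-(4/3)m - 4/3)(-3m³ + 24m² + 105m - 882) + (212m² - 1428m - 392)
  -3m³ + 24m² + 105m - 882 = (-(3/212)m + 201/11236)(212m² - 1428m - 392) + ((351120/2809)m - 2457840/2809)
  212m² - 1428m - 392 = ((148877/87780)m + 2809/6270)((351120/2809)m - 2457840/2809) + (0)
Last nonzero remainder: (351120/2809)m - 2457840/2809. Dividing through by 351120/2809 gives the monic gcd m - 7.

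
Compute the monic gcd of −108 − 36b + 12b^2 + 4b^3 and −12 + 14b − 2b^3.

Apply the Euclidean algorithm:
  4b^3 + 12b^2 − 36b − 108 = (−2)(−2b^3 + 14b − 12) + (12b^2 − 8b − 132)
  −2b^3 + 14b − 12 = (−(1/6)b − 1/9)(12b^2 − 8b − 132) + (−(80/9)b − 80/3)
  12b^2 − 8b − 132 = (−(27/20)b + 99/20)(−(80/9)b − 80/3) + (0)
Last nonzero remainder: −(80/9)b − 80/3. Dividing through by −80/9 gives the monic gcd b + 3.

3 + b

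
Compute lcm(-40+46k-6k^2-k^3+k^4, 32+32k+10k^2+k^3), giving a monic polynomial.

-320+128k+188k^2+2k^3-4k^4+5k^5+k^6

Apply the Euclidean algorithm:
  k^4-k^3-6k^2+46k-40 = (k-11)(k^3+10k^2+32k+32) + (72k^2+366k+312)
  k^3+10k^2+32k+32 = ((1/72)k+59/864)(72k^2+366k+312) + ((385/144)k+385/36)
  72k^2+366k+312 = ((10368/385)k+11232/385)((385/144)k+385/36) + (0)
Last nonzero remainder: (385/144)k+385/36. Dividing through by 385/144 gives the monic gcd k+4.
Then lcm(f, g) = f·g / gcd(f, g); expanding and making the result monic gives the answer.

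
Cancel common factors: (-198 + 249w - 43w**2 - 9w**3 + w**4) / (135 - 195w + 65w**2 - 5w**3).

Repeated division with remainder:
  w**4 - 9w**3 - 43w**2 + 249w - 198 = (-(1/5)w - 4/5)(-5w**3 + 65w**2 - 195w + 135) + (-30w**2 + 120w - 90)
  -5w**3 + 65w**2 - 195w + 135 = ((1/6)w - 3/2)(-30w**2 + 120w - 90) + (0)
Last nonzero remainder: -30w**2 + 120w - 90. Dividing through by -30 gives the monic gcd w**2 - 4w + 3.
Cancel w**2 - 4w + 3 from numerator and denominator to get the reduced form.

(66 + 5w - w**2)/(-45 + 5w)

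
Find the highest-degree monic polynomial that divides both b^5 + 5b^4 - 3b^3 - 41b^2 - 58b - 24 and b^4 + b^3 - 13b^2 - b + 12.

Repeated division with remainder:
  b^5 + 5b^4 - 3b^3 - 41b^2 - 58b - 24 = (b + 4)(b^4 + b^3 - 13b^2 - b + 12) + (6b^3 + 12b^2 - 66b - 72)
  b^4 + b^3 - 13b^2 - b + 12 = ((1/6)b - 1/6)(6b^3 + 12b^2 - 66b - 72) + (0)
Last nonzero remainder: 6b^3 + 12b^2 - 66b - 72. Dividing through by 6 gives the monic gcd b^3 + 2b^2 - 11b - 12.

b^3 + 2b^2 - 11b - 12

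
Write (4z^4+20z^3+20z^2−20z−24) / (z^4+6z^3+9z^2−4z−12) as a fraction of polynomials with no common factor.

(4z+4)/(z+2)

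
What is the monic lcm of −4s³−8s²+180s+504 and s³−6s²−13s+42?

s⁴−49s²−36s+252

Repeated division with remainder:
  −4s³−8s²+180s+504 = (−4)(s³−6s²−13s+42) + (−32s²+128s+672)
  s³−6s²−13s+42 = (−(1/32)s+1/16)(−32s²+128s+672) + (0)
Last nonzero remainder: −32s²+128s+672. Dividing through by −32 gives the monic gcd s²−4s−21.
Then lcm(f, g) = f·g / gcd(f, g); expanding and making the result monic gives the answer.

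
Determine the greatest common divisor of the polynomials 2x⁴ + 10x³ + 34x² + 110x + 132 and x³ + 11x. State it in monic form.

x² + 11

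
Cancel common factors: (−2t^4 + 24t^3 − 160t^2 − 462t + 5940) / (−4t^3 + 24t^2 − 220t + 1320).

Euclidean algorithm in ℚ[t]:
  −2t^4 + 24t^3 − 160t^2 − 462t + 5940 = ((1/2)t − 3)(−4t^3 + 24t^2 − 220t + 1320) + (22t^2 − 1782t + 9900)
  −4t^3 + 24t^2 − 220t + 1320 = (−(2/11)t − 150/11)(22t^2 − 1782t + 9900) + (−22720t + 136320)
  22t^2 − 1782t + 9900 = (−(11/11360)t + 165/2272)(−22720t + 136320) + (0)
Last nonzero remainder: −22720t + 136320. Dividing through by −22720 gives the monic gcd t − 6.
Cancel t − 6 from numerator and denominator to get the reduced form.

(t^3 − 6t^2 + 44t + 495)/(2t^2 + 110)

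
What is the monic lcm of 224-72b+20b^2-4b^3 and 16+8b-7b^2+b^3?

Repeated division with remainder:
  -4b^3+20b^2-72b+224 = (-4)(b^3-7b^2+8b+16) + (-8b^2-40b+288)
  b^3-7b^2+8b+16 = (-(1/8)b+3/2)(-8b^2-40b+288) + (104b-416)
  -8b^2-40b+288 = (-(1/13)b-9/13)(104b-416) + (0)
Last nonzero remainder: 104b-416. Dividing through by 104 gives the monic gcd b-4.
Then lcm(f, g) = f·g / gcd(f, g); expanding and making the result monic gives the answer.

224+96b-90b^2+29b^3-8b^4+b^5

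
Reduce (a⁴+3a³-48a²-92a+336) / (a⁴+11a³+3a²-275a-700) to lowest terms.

Repeated division with remainder:
  a⁴+3a³-48a²-92a+336 = (a⁴+11a³+3a²-275a-700) + (-8a³-51a²+183a+1036)
  a⁴+11a³+3a²-275a-700 = (-(1/8)a-37/64)(-8a³-51a²+183a+1036) + (-(231/64)a²-(2541/64)a-1617/16)
  -8a³-51a²+183a+1036 = ((512/231)a-2368/231)(-(231/64)a²-(2541/64)a-1617/16) + (0)
Last nonzero remainder: -(231/64)a²-(2541/64)a-1617/16. Dividing through by -231/64 gives the monic gcd a²+11a+28.
Cancel a²+11a+28 from numerator and denominator to get the reduced form.

(a²-8a+12)/(a²-25)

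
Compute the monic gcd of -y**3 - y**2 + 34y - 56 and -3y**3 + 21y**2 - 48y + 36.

y - 2

Repeated division with remainder:
  -y**3 - y**2 + 34y - 56 = (1/3)(-3y**3 + 21y**2 - 48y + 36) + (-8y**2 + 50y - 68)
  -3y**3 + 21y**2 - 48y + 36 = ((3/8)y - 9/32)(-8y**2 + 50y - 68) + (-(135/16)y + 135/8)
  -8y**2 + 50y - 68 = ((128/135)y - 544/135)(-(135/16)y + 135/8) + (0)
Last nonzero remainder: -(135/16)y + 135/8. Dividing through by -135/16 gives the monic gcd y - 2.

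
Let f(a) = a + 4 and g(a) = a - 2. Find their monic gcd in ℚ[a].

1

Euclidean algorithm in ℚ[a]:
  a + 4 = (a - 2) + (6)
  a - 2 = ((1/6)a - 1/3)(6) + (0)
The last nonzero remainder is the constant 6, so the polynomials are coprime and gcd = 1.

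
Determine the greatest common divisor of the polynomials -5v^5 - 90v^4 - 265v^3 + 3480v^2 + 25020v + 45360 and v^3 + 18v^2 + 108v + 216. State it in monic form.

v^2 + 12v + 36

Repeated division with remainder:
  -5v^5 - 90v^4 - 265v^3 + 3480v^2 + 25020v + 45360 = (-5v^2 + 275)(v^3 + 18v^2 + 108v + 216) + (-390v^2 - 4680v - 14040)
  v^3 + 18v^2 + 108v + 216 = (-(1/390)v - 1/65)(-390v^2 - 4680v - 14040) + (0)
Last nonzero remainder: -390v^2 - 4680v - 14040. Dividing through by -390 gives the monic gcd v^2 + 12v + 36.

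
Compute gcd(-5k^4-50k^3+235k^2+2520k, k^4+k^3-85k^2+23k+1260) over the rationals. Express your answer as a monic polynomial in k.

Euclidean algorithm in ℚ[k]:
  -5k^4-50k^3+235k^2+2520k = (-5)(k^4+k^3-85k^2+23k+1260) + (-45k^3-190k^2+2635k+6300)
  k^4+k^3-85k^2+23k+1260 = (-(1/45)k+29/405)(-45k^3-190k^2+2635k+6300) + (-(1040/81)k^2-(2080/81)k+7280/9)
  -45k^3-190k^2+2635k+6300 = ((729/208)k+405/52)(-(1040/81)k^2-(2080/81)k+7280/9) + (0)
Last nonzero remainder: -(1040/81)k^2-(2080/81)k+7280/9. Dividing through by -1040/81 gives the monic gcd k^2+2k-63.

k^2+2k-63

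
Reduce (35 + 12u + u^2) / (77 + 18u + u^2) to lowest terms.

(5 + u)/(11 + u)

Apply the Euclidean algorithm:
  u^2 + 12u + 35 = (u^2 + 18u + 77) + (-6u - 42)
  u^2 + 18u + 77 = (-(1/6)u - 11/6)(-6u - 42) + (0)
Last nonzero remainder: -6u - 42. Dividing through by -6 gives the monic gcd u + 7.
Cancel u + 7 from numerator and denominator to get the reduced form.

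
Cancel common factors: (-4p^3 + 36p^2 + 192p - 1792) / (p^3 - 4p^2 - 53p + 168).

(-4p + 32)/(p - 3)

Euclidean algorithm in ℚ[p]:
  -4p^3 + 36p^2 + 192p - 1792 = (-4)(p^3 - 4p^2 - 53p + 168) + (20p^2 - 20p - 1120)
  p^3 - 4p^2 - 53p + 168 = ((1/20)p - 3/20)(20p^2 - 20p - 1120) + (0)
Last nonzero remainder: 20p^2 - 20p - 1120. Dividing through by 20 gives the monic gcd p^2 - p - 56.
Cancel p^2 - p - 56 from numerator and denominator to get the reduced form.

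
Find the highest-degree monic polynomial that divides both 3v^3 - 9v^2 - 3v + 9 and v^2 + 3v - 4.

v - 1

Apply the Euclidean algorithm:
  3v^3 - 9v^2 - 3v + 9 = (3v - 18)(v^2 + 3v - 4) + (63v - 63)
  v^2 + 3v - 4 = ((1/63)v + 4/63)(63v - 63) + (0)
Last nonzero remainder: 63v - 63. Dividing through by 63 gives the monic gcd v - 1.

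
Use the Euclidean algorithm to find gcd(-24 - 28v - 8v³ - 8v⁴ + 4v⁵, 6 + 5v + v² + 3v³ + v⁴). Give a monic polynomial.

2 + v + v³

Repeated division with remainder:
  4v⁵ - 8v⁴ - 8v³ - 28v - 24 = (4v - 20)(v⁴ + 3v³ + v² + 5v + 6) + (48v³ + 48v + 96)
  v⁴ + 3v³ + v² + 5v + 6 = ((1/48)v + 1/16)(48v³ + 48v + 96) + (0)
Last nonzero remainder: 48v³ + 48v + 96. Dividing through by 48 gives the monic gcd v³ + v + 2.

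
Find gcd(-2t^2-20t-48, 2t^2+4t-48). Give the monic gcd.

t+6

By polynomial division,
  -2t^2-20t-48 = (-1)(2t^2+4t-48) + (-16t-96)
  2t^2+4t-48 = (-(1/8)t+1/2)(-16t-96) + (0)
Last nonzero remainder: -16t-96. Dividing through by -16 gives the monic gcd t+6.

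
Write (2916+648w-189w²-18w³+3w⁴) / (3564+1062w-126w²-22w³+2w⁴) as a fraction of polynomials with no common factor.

(-18+3w)/(-22+2w)

By polynomial division,
  3w⁴-18w³-189w²+648w+2916 = (3/2)(2w⁴-22w³-126w²+1062w+3564) + (15w³-945w-2430)
  2w⁴-22w³-126w²+1062w+3564 = ((2/15)w-22/15)(15w³-945w-2430) + (0)
Last nonzero remainder: 15w³-945w-2430. Dividing through by 15 gives the monic gcd w³-63w-162.
Cancel w³-63w-162 from numerator and denominator to get the reduced form.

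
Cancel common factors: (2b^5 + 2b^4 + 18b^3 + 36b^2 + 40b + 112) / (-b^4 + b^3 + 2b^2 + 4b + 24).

Apply the Euclidean algorithm:
  2b^5 + 2b^4 + 18b^3 + 36b^2 + 40b + 112 = (-2b - 4)(-b^4 + b^3 + 2b^2 + 4b + 24) + (26b^3 + 52b^2 + 104b + 208)
  -b^4 + b^3 + 2b^2 + 4b + 24 = (-(1/26)b + 3/26)(26b^3 + 52b^2 + 104b + 208) + (0)
Last nonzero remainder: 26b^3 + 52b^2 + 104b + 208. Dividing through by 26 gives the monic gcd b^3 + 2b^2 + 4b + 8.
Cancel b^3 + 2b^2 + 4b + 8 from numerator and denominator to get the reduced form.

(-2b^2 + 2b - 14)/(b - 3)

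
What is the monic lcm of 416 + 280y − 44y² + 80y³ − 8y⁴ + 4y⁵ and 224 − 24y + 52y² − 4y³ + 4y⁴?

Euclidean algorithm in ℚ[y]:
  4y⁵ − 8y⁴ + 80y³ − 44y² + 280y + 416 = (y − 1)(4y⁴ − 4y³ + 52y² − 24y + 224) + (24y³ + 32y² + 32y + 640)
  4y⁴ − 4y³ + 52y² − 24y + 224 = ((1/6)y − 7/18)(24y³ + 32y² + 32y + 640) + ((532/9)y² − (1064/9)y + 4256/9)
  24y³ + 32y² + 32y + 640 = ((54/133)y + 180/133)((532/9)y² − (1064/9)y + 4256/9) + (0)
Last nonzero remainder: (532/9)y² − (1064/9)y + 4256/9. Dividing through by 532/9 gives the monic gcd y² − 2y + 8.
Then lcm(f, g) = f·g / gcd(f, g); expanding and making the result monic gives the answer.

728 + 594y + 97y² + 199y³ − 5y⁴ + 25y⁵ − y⁶ + y⁷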